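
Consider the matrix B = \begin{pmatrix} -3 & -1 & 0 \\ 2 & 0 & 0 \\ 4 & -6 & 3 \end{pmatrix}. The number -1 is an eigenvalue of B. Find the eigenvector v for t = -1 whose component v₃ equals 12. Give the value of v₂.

B + 1I = [[-2, -1, 0], [2, 1, 0], [4, -6, 4]].
Solving (B + 1I)v = 0 gives the eigenspace spanned by (-3, 6, 12).
With v₃ = 12, v = (-3, 6, 12), so v₂ = 6.

6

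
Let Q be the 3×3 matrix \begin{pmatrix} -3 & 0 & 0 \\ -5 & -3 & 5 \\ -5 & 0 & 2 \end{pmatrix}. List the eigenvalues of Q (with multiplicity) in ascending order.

-3, -3, 2

Characteristic polynomial: p(s) = s^3 + 4s^2 - 3s - 18 = (s - 2)(s + 3)^2.
Roots (with multiplicity): -3, -3, 2.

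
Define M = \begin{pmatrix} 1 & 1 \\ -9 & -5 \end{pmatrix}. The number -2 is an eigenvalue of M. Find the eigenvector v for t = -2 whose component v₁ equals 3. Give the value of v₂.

-9

M + 2I = [[3, 1], [-9, -3]].
Solving (M + 2I)v = 0 gives the eigenspace spanned by (3, -9).
With v₁ = 3, v = (3, -9), so v₂ = -9.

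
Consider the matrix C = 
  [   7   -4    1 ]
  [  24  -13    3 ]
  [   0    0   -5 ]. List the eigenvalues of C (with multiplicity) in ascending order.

Characteristic polynomial: p(μ) = μ^3 + 11μ^2 + 35μ + 25 = (μ + 1)(μ + 5)^2.
Roots (with multiplicity): -5, -5, -1.

-5, -5, -1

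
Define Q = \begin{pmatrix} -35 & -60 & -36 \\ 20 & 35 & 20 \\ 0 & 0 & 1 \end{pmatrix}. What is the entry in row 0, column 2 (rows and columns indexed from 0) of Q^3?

Characteristic polynomial: μ^3 - μ^2 - 25μ + 25 = (μ - 5)(μ - 1)(μ + 5), so the eigenvalues are -5, 1, 5.
μ=5: eigenvector (-3, 2, 0).
μ=1: eigenvector (-1, 0, 1).
μ=-5: eigenvector (-2, 1, 0).
P = [[-3, -1, -2], [2, 0, 1], [0, 1, 0]], D = diag(5, 1, -5), P⁻¹ = [[1, 2, 1], [0, 0, 1], [-2, -3, -2]].
Q³ = P·diag(125, 1, -125)·P⁻¹ = [[-875, -1500, -876], [500, 875, 500], [0, 0, 1]].
The requested entry is -876.

-876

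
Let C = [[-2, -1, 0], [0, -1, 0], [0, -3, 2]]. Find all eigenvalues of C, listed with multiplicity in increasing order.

-2, -1, 2

Characteristic polynomial: p(μ) = μ^3 + μ^2 - 4μ - 4 = (μ - 2)(μ + 1)(μ + 2).
Roots (with multiplicity): -2, -1, 2.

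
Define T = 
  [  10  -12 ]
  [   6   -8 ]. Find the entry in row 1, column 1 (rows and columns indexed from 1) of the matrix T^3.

136

Characteristic polynomial: s^2 - 2s - 8 = (s - 4)(s + 2), so the eigenvalues are -2, 4.
s=-2: eigenvector (1, 1).
s=4: eigenvector (-2, -1).
P = [[1, -2], [1, -1]], D = diag(-2, 4), P⁻¹ = [[-1, 2], [-1, 1]].
T³ = P·diag(-8, 64)·P⁻¹ = [[136, -144], [72, -80]].
The requested entry is 136.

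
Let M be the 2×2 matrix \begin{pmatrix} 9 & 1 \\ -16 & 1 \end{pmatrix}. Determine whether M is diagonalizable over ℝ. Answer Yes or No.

No

Characteristic polynomial: p(s) = s^2 - 10s + 25 = (s - 5)^2.
s = 5 has algebraic multiplicity 2; rank(M − 5I) = 1, so geometric multiplicity = 1.
Geometric multiplicity < algebraic multiplicity, so M is not diagonalizable.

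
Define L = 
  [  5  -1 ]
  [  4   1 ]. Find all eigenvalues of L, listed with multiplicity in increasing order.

Characteristic polynomial: p(s) = s^2 - 6s + 9 = (s - 3)^2.
Roots (with multiplicity): 3, 3.

3, 3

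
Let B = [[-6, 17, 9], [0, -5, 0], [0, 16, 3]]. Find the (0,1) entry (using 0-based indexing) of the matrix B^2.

-43

Characteristic polynomial: λ^3 + 8λ^2 - 3λ - 90 = (λ - 3)(λ + 5)(λ + 6), so the eigenvalues are -6, -5, 3.
λ=3: eigenvector (1, 0, 1).
λ=-5: eigenvector (-1, 1, -2).
λ=-6: eigenvector (1, 0, 0).
P = [[1, -1, 1], [0, 1, 0], [1, -2, 0]], D = diag(3, -5, -6), P⁻¹ = [[0, 2, 1], [0, 1, 0], [1, -1, -1]].
B² = P·diag(9, 25, 36)·P⁻¹ = [[36, -43, -27], [0, 25, 0], [0, -32, 9]].
The requested entry is -43.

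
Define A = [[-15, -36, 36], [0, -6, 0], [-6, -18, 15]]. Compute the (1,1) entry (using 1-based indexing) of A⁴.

Characteristic polynomial: t^3 + 6t^2 - 9t - 54 = (t - 3)(t + 3)(t + 6), so the eigenvalues are -6, -3, 3.
t=-3: eigenvector (3, 0, 1).
t=-6: eigenvector (4, 1, 2).
t=3: eigenvector (2, 0, 1).
P = [[3, 4, 2], [0, 1, 0], [1, 2, 1]], D = diag(-3, -6, 3), P⁻¹ = [[1, 0, -2], [0, 1, 0], [-1, -2, 3]].
A⁴ = P·diag(81, 1296, 81)·P⁻¹ = [[81, 4860, 0], [0, 1296, 0], [0, 2430, 81]].
The requested entry is 81.

81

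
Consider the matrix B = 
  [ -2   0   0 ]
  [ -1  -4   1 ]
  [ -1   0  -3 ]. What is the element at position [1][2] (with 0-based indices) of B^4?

-175

Characteristic polynomial: λ^3 + 9λ^2 + 26λ + 24 = (λ + 2)(λ + 3)(λ + 4), so the eigenvalues are -4, -3, -2.
λ=-4: eigenvector (0, 1, 0).
λ=-2: eigenvector (1, -1, -1).
λ=-3: eigenvector (0, 1, 1).
P = [[0, 1, 0], [1, -1, 1], [0, -1, 1]], D = diag(-4, -2, -3), P⁻¹ = [[0, 1, -1], [1, 0, 0], [1, 0, 1]].
B⁴ = P·diag(256, 16, 81)·P⁻¹ = [[16, 0, 0], [65, 256, -175], [65, 0, 81]].
The requested entry is -175.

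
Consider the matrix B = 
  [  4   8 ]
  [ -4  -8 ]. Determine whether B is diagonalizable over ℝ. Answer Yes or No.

Yes

Characteristic polynomial: p(r) = r^2 + 4r = r(r + 4).
All 2 eigenvalues are distinct, so B is diagonalizable.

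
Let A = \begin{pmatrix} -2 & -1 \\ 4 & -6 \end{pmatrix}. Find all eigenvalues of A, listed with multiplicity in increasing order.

Characteristic polynomial: p(r) = r^2 + 8r + 16 = (r + 4)^2.
Roots (with multiplicity): -4, -4.

-4, -4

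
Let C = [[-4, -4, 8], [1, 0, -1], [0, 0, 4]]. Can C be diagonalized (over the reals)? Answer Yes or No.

Characteristic polynomial: p(λ) = λ^3 - 12λ - 16 = (λ - 4)(λ + 2)^2.
λ = -2 has algebraic multiplicity 2; rank(C + 2I) = 2, so geometric multiplicity = 1.
Geometric multiplicity < algebraic multiplicity, so C is not diagonalizable.

No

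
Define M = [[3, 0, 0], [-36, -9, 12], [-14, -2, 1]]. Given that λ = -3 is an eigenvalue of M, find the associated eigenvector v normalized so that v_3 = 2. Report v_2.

M + 3I = [[6, 0, 0], [-36, -6, 12], [-14, -2, 4]].
Solving (M + 3I)v = 0 gives the eigenspace spanned by (0, 4, 2).
With v_3 = 2, v = (0, 4, 2), so v_2 = 4.

4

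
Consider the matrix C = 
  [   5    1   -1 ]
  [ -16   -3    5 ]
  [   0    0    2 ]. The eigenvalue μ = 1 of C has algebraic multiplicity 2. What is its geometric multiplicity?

C − 1I = [[4, 1, -1], [-16, -4, 5], [0, 0, 1]].
This matrix has rank 2, so its null space has dimension 3 − 2 = 1.

1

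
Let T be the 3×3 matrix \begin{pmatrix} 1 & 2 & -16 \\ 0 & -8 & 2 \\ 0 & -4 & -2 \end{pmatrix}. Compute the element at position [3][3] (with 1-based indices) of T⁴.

Characteristic polynomial: s^3 + 9s^2 + 14s - 24 = (s - 1)(s + 4)(s + 6), so the eigenvalues are -6, -4, 1.
s=1: eigenvector (1, 0, 0).
s=-4: eigenvector (-6, -1, -2).
s=-6: eigenvector (2, 1, 1).
P = [[1, -6, 2], [0, -1, 1], [0, -2, 1]], D = diag(1, -4, -6), P⁻¹ = [[1, 2, -4], [0, 1, -1], [0, 2, -1]].
T⁴ = P·diag(1, 256, 1296)·P⁻¹ = [[1, 3650, -1060], [0, 2336, -1040], [0, 2080, -784]].
The requested entry is -784.

-784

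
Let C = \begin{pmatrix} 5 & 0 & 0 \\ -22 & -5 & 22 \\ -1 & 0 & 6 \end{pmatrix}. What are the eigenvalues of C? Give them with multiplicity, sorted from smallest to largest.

Characteristic polynomial: p(λ) = λ^3 - 6λ^2 - 25λ + 150 = (λ - 6)(λ - 5)(λ + 5).
Roots (with multiplicity): -5, 5, 6.

-5, 5, 6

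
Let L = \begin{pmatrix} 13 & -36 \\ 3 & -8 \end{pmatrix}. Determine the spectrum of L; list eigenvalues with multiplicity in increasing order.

1, 4

Characteristic polynomial: p(t) = t^2 - 5t + 4 = (t - 4)(t - 1).
Roots (with multiplicity): 1, 4.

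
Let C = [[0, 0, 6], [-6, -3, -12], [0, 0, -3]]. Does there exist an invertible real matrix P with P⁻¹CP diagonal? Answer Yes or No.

Yes

Characteristic polynomial: p(t) = t^3 + 6t^2 + 9t = t(t + 3)^2.
t = -3 has algebraic multiplicity 2; rank(C + 3I) = 1, so geometric multiplicity = 2.
Every eigenvalue has geometric = algebraic multiplicity, so C is diagonalizable.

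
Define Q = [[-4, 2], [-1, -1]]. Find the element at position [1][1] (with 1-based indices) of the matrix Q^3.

Characteristic polynomial: t^2 + 5t + 6 = (t + 2)(t + 3), so the eigenvalues are -3, -2.
t=-2: eigenvector (1, 1).
t=-3: eigenvector (-2, -1).
P = [[1, -2], [1, -1]], D = diag(-2, -3), P⁻¹ = [[-1, 2], [-1, 1]].
Q³ = P·diag(-8, -27)·P⁻¹ = [[-46, 38], [-19, 11]].
The requested entry is -46.

-46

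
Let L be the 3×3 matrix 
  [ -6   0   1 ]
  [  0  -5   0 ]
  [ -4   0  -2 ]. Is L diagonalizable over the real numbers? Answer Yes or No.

Characteristic polynomial: p(μ) = μ^3 + 13μ^2 + 56μ + 80 = (μ + 4)^2(μ + 5).
μ = -4 has algebraic multiplicity 2; rank(L + 4I) = 2, so geometric multiplicity = 1.
Geometric multiplicity < algebraic multiplicity, so L is not diagonalizable.

No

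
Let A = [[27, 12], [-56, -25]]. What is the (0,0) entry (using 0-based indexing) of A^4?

Characteristic polynomial: λ^2 - 2λ - 3 = (λ - 3)(λ + 1), so the eigenvalues are -1, 3.
λ=3: eigenvector (1, -2).
λ=-1: eigenvector (-3, 7).
P = [[1, -3], [-2, 7]], D = diag(3, -1), P⁻¹ = [[7, 3], [2, 1]].
A⁴ = P·diag(81, 1)·P⁻¹ = [[561, 240], [-1120, -479]].
The requested entry is 561.

561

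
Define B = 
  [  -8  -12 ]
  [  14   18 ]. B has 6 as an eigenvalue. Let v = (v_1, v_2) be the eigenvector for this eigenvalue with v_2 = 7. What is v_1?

B − 6I = [[-14, -12], [14, 12]].
Solving (B − 6I)v = 0 gives the eigenspace spanned by (-6, 7).
With v_2 = 7, v = (-6, 7), so v_1 = -6.

-6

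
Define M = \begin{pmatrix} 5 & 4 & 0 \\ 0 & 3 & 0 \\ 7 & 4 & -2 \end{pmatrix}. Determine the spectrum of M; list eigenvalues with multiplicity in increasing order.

Characteristic polynomial: p(r) = r^3 - 6r^2 - r + 30 = (r - 5)(r - 3)(r + 2).
Roots (with multiplicity): -2, 3, 5.

-2, 3, 5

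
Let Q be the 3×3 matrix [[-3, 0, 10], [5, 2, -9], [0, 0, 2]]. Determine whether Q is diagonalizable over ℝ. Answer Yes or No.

Characteristic polynomial: p(r) = r^3 - r^2 - 8r + 12 = (r - 2)^2(r + 3).
r = 2 has algebraic multiplicity 2; rank(Q − 2I) = 2, so geometric multiplicity = 1.
Geometric multiplicity < algebraic multiplicity, so Q is not diagonalizable.

No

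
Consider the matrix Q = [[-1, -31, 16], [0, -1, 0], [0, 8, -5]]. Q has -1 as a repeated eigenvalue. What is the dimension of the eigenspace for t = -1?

Q + 1I = [[0, -31, 16], [0, 0, 0], [0, 8, -4]].
This matrix has rank 2, so its null space has dimension 3 − 2 = 1.

1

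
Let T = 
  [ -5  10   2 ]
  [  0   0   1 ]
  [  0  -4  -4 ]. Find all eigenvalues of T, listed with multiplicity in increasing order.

Characteristic polynomial: p(s) = s^3 + 9s^2 + 24s + 20 = (s + 2)^2(s + 5).
Roots (with multiplicity): -5, -2, -2.

-5, -2, -2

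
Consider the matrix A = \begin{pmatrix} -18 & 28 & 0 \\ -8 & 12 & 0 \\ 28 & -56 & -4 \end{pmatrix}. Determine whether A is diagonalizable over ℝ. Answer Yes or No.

Characteristic polynomial: p(λ) = λ^3 + 10λ^2 + 32λ + 32 = (λ + 2)(λ + 4)^2.
λ = -4 has algebraic multiplicity 2; rank(A + 4I) = 1, so geometric multiplicity = 2.
Every eigenvalue has geometric = algebraic multiplicity, so A is diagonalizable.

Yes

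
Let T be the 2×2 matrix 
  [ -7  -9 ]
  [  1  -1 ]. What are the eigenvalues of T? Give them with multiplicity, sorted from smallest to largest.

Characteristic polynomial: p(s) = s^2 + 8s + 16 = (s + 4)^2.
Roots (with multiplicity): -4, -4.

-4, -4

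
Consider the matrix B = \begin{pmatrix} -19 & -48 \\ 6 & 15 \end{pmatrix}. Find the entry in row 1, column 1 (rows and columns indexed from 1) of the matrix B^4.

721

Characteristic polynomial: λ^2 + 4λ + 3 = (λ + 1)(λ + 3), so the eigenvalues are -3, -1.
λ=-3: eigenvector (-3, 1).
λ=-1: eigenvector (-8, 3).
P = [[-3, -8], [1, 3]], D = diag(-3, -1), P⁻¹ = [[-3, -8], [1, 3]].
B⁴ = P·diag(81, 1)·P⁻¹ = [[721, 1920], [-240, -639]].
The requested entry is 721.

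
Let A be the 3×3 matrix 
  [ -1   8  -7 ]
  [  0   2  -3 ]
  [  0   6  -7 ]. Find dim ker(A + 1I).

A + 1I = [[0, 8, -7], [0, 3, -3], [0, 6, -6]].
This matrix has rank 2, so its null space has dimension 3 − 2 = 1.

1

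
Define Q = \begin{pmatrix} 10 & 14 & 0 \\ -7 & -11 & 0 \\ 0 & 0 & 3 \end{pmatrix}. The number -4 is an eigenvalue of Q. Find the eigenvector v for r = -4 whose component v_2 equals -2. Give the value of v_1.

Q + 4I = [[14, 14, 0], [-7, -7, 0], [0, 0, 7]].
Solving (Q + 4I)v = 0 gives the eigenspace spanned by (2, -2, 0).
With v_2 = -2, v = (2, -2, 0), so v_1 = 2.

2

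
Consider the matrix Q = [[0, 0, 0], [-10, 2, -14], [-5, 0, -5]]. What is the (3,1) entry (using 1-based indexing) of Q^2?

25

Characteristic polynomial: λ^3 + 3λ^2 - 10λ = λ(λ - 2)(λ + 5), so the eigenvalues are -5, 0, 2.
λ=-5: eigenvector (0, 2, 1).
λ=2: eigenvector (0, 1, 0).
λ=0: eigenvector (-1, 2, 1).
P = [[0, 0, -1], [2, 1, 2], [1, 0, 1]], D = diag(-5, 2, 0), P⁻¹ = [[1, 0, 1], [0, 1, -2], [-1, 0, 0]].
Q² = P·diag(25, 4, 0)·P⁻¹ = [[0, 0, 0], [50, 4, 42], [25, 0, 25]].
The requested entry is 25.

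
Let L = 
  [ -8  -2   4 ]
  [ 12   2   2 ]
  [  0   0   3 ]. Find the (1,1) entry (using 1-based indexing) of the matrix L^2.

Characteristic polynomial: r^3 + 3r^2 - 10r - 24 = (r - 3)(r + 2)(r + 4), so the eigenvalues are -4, -2, 3.
r=-4: eigenvector (1, -2, 0).
r=-2: eigenvector (-1, 3, 0).
r=3: eigenvector (0, 2, 1).
P = [[1, -1, 0], [-2, 3, 2], [0, 0, 1]], D = diag(-4, -2, 3), P⁻¹ = [[3, 1, -2], [2, 1, -2], [0, 0, 1]].
L² = P·diag(16, 4, 9)·P⁻¹ = [[40, 12, -24], [-72, -20, 58], [0, 0, 9]].
The requested entry is 40.

40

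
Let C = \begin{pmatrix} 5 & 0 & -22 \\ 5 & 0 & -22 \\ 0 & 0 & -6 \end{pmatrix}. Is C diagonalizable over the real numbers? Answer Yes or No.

Yes

Characteristic polynomial: p(μ) = μ^3 + μ^2 - 30μ = μ(μ - 5)(μ + 6).
All 3 eigenvalues are distinct, so C is diagonalizable.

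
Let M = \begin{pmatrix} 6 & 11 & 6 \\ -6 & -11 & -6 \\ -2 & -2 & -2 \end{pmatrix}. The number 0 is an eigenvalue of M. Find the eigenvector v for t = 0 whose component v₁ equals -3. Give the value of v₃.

M = [[6, 11, 6], [-6, -11, -6], [-2, -2, -2]].
Solving (M)v = 0 gives the eigenspace spanned by (-3, 0, 3).
With v₁ = -3, v = (-3, 0, 3), so v₃ = 3.

3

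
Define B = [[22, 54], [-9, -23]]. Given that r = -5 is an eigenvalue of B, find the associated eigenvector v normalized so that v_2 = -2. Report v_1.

4

B + 5I = [[27, 54], [-9, -18]].
Solving (B + 5I)v = 0 gives the eigenspace spanned by (4, -2).
With v_2 = -2, v = (4, -2), so v_1 = 4.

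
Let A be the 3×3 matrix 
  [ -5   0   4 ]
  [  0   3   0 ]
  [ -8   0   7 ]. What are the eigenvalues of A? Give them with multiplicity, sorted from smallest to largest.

-1, 3, 3

Characteristic polynomial: p(r) = r^3 - 5r^2 + 3r + 9 = (r - 3)^2(r + 1).
Roots (with multiplicity): -1, 3, 3.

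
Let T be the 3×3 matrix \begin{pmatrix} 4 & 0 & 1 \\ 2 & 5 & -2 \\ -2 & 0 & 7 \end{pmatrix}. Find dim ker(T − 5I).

2

T − 5I = [[-1, 0, 1], [2, 0, -2], [-2, 0, 2]].
This matrix has rank 1, so its null space has dimension 3 − 1 = 2.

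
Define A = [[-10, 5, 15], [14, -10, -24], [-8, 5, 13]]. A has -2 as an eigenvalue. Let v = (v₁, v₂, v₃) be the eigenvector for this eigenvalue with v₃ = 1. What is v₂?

-3

A + 2I = [[-8, 5, 15], [14, -8, -24], [-8, 5, 15]].
Solving (A + 2I)v = 0 gives the eigenspace spanned by (0, -3, 1).
With v₃ = 1, v = (0, -3, 1), so v₂ = -3.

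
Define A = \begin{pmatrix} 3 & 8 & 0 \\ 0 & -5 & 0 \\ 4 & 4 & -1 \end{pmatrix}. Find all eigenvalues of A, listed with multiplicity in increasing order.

-5, -1, 3

Characteristic polynomial: p(λ) = λ^3 + 3λ^2 - 13λ - 15 = (λ - 3)(λ + 1)(λ + 5).
Roots (with multiplicity): -5, -1, 3.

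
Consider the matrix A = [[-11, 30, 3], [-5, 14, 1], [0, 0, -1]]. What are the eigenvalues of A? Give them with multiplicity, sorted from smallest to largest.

Characteristic polynomial: p(μ) = μ^3 - 2μ^2 - 7μ - 4 = (μ - 4)(μ + 1)^2.
Roots (with multiplicity): -1, -1, 4.

-1, -1, 4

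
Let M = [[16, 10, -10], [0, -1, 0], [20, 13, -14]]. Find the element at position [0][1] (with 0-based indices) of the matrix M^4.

1040

Characteristic polynomial: λ^3 - λ^2 - 26λ - 24 = (λ - 6)(λ + 1)(λ + 4), so the eigenvalues are -4, -1, 6.
λ=6: eigenvector (1, 0, 1).
λ=-1: eigenvector (0, 1, 1).
λ=-4: eigenvector (1, 0, 2).
P = [[1, 0, 1], [0, 1, 0], [1, 1, 2]], D = diag(6, -1, -4), P⁻¹ = [[2, 1, -1], [0, 1, 0], [-1, -1, 1]].
M⁴ = P·diag(1296, 1, 256)·P⁻¹ = [[2336, 1040, -1040], [0, 1, 0], [2080, 785, -784]].
The requested entry is 1040.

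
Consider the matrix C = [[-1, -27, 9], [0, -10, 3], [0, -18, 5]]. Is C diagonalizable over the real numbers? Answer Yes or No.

Yes

Characteristic polynomial: p(s) = s^3 + 6s^2 + 9s + 4 = (s + 1)^2(s + 4).
s = -1 has algebraic multiplicity 2; rank(C + 1I) = 1, so geometric multiplicity = 2.
Every eigenvalue has geometric = algebraic multiplicity, so C is diagonalizable.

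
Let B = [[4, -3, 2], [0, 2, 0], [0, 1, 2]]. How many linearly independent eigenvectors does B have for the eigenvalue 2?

1

B − 2I = [[2, -3, 2], [0, 0, 0], [0, 1, 0]].
This matrix has rank 2, so its null space has dimension 3 − 2 = 1.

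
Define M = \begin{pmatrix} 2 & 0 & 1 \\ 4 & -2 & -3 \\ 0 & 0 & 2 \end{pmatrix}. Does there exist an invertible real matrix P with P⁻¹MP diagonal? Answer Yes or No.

No

Characteristic polynomial: p(μ) = μ^3 - 2μ^2 - 4μ + 8 = (μ - 2)^2(μ + 2).
μ = 2 has algebraic multiplicity 2; rank(M − 2I) = 2, so geometric multiplicity = 1.
Geometric multiplicity < algebraic multiplicity, so M is not diagonalizable.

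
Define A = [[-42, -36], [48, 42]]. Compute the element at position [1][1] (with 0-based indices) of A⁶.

Characteristic polynomial: λ^2 - 36 = (λ - 6)(λ + 6), so the eigenvalues are -6, 6.
λ=-6: eigenvector (1, -1).
λ=6: eigenvector (-3, 4).
P = [[1, -3], [-1, 4]], D = diag(-6, 6), P⁻¹ = [[4, 3], [1, 1]].
A⁶ = P·diag(46656, 46656)·P⁻¹ = [[46656, 0], [0, 46656]].
The requested entry is 46656.

46656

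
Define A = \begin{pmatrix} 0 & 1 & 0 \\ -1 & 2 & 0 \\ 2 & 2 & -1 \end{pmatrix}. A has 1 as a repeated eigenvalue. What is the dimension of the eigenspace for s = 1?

1

A − 1I = [[-1, 1, 0], [-1, 1, 0], [2, 2, -2]].
This matrix has rank 2, so its null space has dimension 3 − 2 = 1.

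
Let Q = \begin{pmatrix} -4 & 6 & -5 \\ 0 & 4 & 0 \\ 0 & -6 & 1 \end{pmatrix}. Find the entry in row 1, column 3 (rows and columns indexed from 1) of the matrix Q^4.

255

Characteristic polynomial: λ^3 - λ^2 - 16λ + 16 = (λ - 4)(λ - 1)(λ + 4), so the eigenvalues are -4, 1, 4.
λ=-4: eigenvector (1, 0, 0).
λ=4: eigenvector (2, 1, -2).
λ=1: eigenvector (-1, 0, 1).
P = [[1, 2, -1], [0, 1, 0], [0, -2, 1]], D = diag(-4, 4, 1), P⁻¹ = [[1, 0, 1], [0, 1, 0], [0, 2, 1]].
Q⁴ = P·diag(256, 256, 1)·P⁻¹ = [[256, 510, 255], [0, 256, 0], [0, -510, 1]].
The requested entry is 255.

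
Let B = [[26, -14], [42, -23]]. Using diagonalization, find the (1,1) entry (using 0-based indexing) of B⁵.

-9503

Characteristic polynomial: r^2 - 3r - 10 = (r - 5)(r + 2), so the eigenvalues are -2, 5.
r=-2: eigenvector (1, 2).
r=5: eigenvector (-2, -3).
P = [[1, -2], [2, -3]], D = diag(-2, 5), P⁻¹ = [[-3, 2], [-2, 1]].
B⁵ = P·diag(-32, 3125)·P⁻¹ = [[12596, -6314], [18942, -9503]].
The requested entry is -9503.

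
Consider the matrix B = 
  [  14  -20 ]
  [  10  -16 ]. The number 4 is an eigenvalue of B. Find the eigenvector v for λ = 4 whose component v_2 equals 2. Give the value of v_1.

4

B − 4I = [[10, -20], [10, -20]].
Solving (B − 4I)v = 0 gives the eigenspace spanned by (4, 2).
With v_2 = 2, v = (4, 2), so v_1 = 4.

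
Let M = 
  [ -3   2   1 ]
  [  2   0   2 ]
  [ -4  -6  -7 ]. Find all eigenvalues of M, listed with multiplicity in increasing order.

-4, -3, -3

Characteristic polynomial: p(λ) = λ^3 + 10λ^2 + 33λ + 36 = (λ + 3)^2(λ + 4).
Roots (with multiplicity): -4, -3, -3.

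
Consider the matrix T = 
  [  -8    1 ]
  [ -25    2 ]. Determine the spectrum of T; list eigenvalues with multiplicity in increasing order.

Characteristic polynomial: p(r) = r^2 + 6r + 9 = (r + 3)^2.
Roots (with multiplicity): -3, -3.

-3, -3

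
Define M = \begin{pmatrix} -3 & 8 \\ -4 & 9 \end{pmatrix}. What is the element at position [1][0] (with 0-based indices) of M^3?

Characteristic polynomial: t^2 - 6t + 5 = (t - 5)(t - 1), so the eigenvalues are 1, 5.
t=5: eigenvector (-1, -1).
t=1: eigenvector (2, 1).
P = [[-1, 2], [-1, 1]], D = diag(5, 1), P⁻¹ = [[1, -2], [1, -1]].
M³ = P·diag(125, 1)·P⁻¹ = [[-123, 248], [-124, 249]].
The requested entry is -124.

-124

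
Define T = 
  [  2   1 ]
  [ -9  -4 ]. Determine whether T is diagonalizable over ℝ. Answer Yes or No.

Characteristic polynomial: p(s) = s^2 + 2s + 1 = (s + 1)^2.
s = -1 has algebraic multiplicity 2; rank(T + 1I) = 1, so geometric multiplicity = 1.
Geometric multiplicity < algebraic multiplicity, so T is not diagonalizable.

No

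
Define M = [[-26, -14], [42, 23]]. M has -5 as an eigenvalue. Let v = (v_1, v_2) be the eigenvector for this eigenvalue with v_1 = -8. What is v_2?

M + 5I = [[-21, -14], [42, 28]].
Solving (M + 5I)v = 0 gives the eigenspace spanned by (-8, 12).
With v_1 = -8, v = (-8, 12), so v_2 = 12.

12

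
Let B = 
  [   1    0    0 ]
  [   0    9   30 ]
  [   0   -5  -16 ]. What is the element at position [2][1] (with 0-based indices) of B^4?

Characteristic polynomial: s^3 + 6s^2 - s - 6 = (s - 1)(s + 1)(s + 6), so the eigenvalues are -6, -1, 1.
s=1: eigenvector (1, 0, 0).
s=-1: eigenvector (0, 3, -1).
s=-6: eigenvector (0, -2, 1).
P = [[1, 0, 0], [0, 3, -2], [0, -1, 1]], D = diag(1, -1, -6), P⁻¹ = [[1, 0, 0], [0, 1, 2], [0, 1, 3]].
B⁴ = P·diag(1, 1, 1296)·P⁻¹ = [[1, 0, 0], [0, -2589, -7770], [0, 1295, 3886]].
The requested entry is 1295.

1295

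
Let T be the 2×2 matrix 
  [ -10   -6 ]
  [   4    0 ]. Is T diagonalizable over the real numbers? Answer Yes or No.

Yes

Characteristic polynomial: p(λ) = λ^2 + 10λ + 24 = (λ + 4)(λ + 6).
All 2 eigenvalues are distinct, so T is diagonalizable.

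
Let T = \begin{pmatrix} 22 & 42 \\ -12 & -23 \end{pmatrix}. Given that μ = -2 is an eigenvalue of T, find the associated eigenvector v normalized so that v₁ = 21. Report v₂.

T + 2I = [[24, 42], [-12, -21]].
Solving (T + 2I)v = 0 gives the eigenspace spanned by (21, -12).
With v₁ = 21, v = (21, -12), so v₂ = -12.

-12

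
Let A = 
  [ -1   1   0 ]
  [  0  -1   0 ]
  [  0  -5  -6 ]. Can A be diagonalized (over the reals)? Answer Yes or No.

Characteristic polynomial: p(s) = s^3 + 8s^2 + 13s + 6 = (s + 1)^2(s + 6).
s = -1 has algebraic multiplicity 2; rank(A + 1I) = 2, so geometric multiplicity = 1.
Geometric multiplicity < algebraic multiplicity, so A is not diagonalizable.

No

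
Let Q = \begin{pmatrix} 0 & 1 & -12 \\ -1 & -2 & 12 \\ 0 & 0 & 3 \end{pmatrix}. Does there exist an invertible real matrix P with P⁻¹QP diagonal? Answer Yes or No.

Characteristic polynomial: p(s) = s^3 - s^2 - 5s - 3 = (s - 3)(s + 1)^2.
s = -1 has algebraic multiplicity 2; rank(Q + 1I) = 2, so geometric multiplicity = 1.
Geometric multiplicity < algebraic multiplicity, so Q is not diagonalizable.

No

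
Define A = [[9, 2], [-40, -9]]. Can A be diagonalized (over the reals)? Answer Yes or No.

Characteristic polynomial: p(t) = t^2 - 1 = (t - 1)(t + 1).
All 2 eigenvalues are distinct, so A is diagonalizable.

Yes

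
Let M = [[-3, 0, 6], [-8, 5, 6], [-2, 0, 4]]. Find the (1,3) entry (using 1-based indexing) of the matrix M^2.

Characteristic polynomial: r^3 - 6r^2 + 5r = r(r - 5)(r - 1), so the eigenvalues are 0, 1, 5.
r=1: eigenvector (-3, -3, -2).
r=5: eigenvector (0, 1, 0).
r=0: eigenvector (2, 2, 1).
P = [[-3, 0, 2], [-3, 1, 2], [-2, 0, 1]], D = diag(1, 5, 0), P⁻¹ = [[1, 0, -2], [-1, 1, 0], [2, 0, -3]].
M² = P·diag(1, 25, 0)·P⁻¹ = [[-3, 0, 6], [-28, 25, 6], [-2, 0, 4]].
The requested entry is 6.

6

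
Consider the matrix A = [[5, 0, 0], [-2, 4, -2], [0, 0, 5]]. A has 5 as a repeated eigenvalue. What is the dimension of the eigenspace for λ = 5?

2

A − 5I = [[0, 0, 0], [-2, -1, -2], [0, 0, 0]].
This matrix has rank 1, so its null space has dimension 3 − 1 = 2.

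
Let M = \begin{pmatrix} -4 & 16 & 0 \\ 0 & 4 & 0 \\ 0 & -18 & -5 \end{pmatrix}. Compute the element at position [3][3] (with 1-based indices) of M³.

-125

Characteristic polynomial: t^3 + 5t^2 - 16t - 80 = (t - 4)(t + 4)(t + 5), so the eigenvalues are -5, -4, 4.
t=4: eigenvector (2, 1, -2).
t=-4: eigenvector (1, 0, 0).
t=-5: eigenvector (0, 0, 1).
P = [[2, 1, 0], [1, 0, 0], [-2, 0, 1]], D = diag(4, -4, -5), P⁻¹ = [[0, 1, 0], [1, -2, 0], [0, 2, 1]].
M³ = P·diag(64, -64, -125)·P⁻¹ = [[-64, 256, 0], [0, 64, 0], [0, -378, -125]].
The requested entry is -125.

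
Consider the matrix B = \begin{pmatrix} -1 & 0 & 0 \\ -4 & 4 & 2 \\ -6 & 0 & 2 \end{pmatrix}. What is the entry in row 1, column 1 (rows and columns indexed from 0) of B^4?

256

Characteristic polynomial: μ^3 - 5μ^2 + 2μ + 8 = (μ - 4)(μ - 2)(μ + 1), so the eigenvalues are -1, 2, 4.
μ=4: eigenvector (0, 1, 0).
μ=-1: eigenvector (1, 0, 2).
μ=2: eigenvector (0, -1, 1).
P = [[0, 1, 0], [1, 0, -1], [0, 2, 1]], D = diag(4, -1, 2), P⁻¹ = [[-2, 1, 1], [1, 0, 0], [-2, 0, 1]].
B⁴ = P·diag(256, 1, 16)·P⁻¹ = [[1, 0, 0], [-480, 256, 240], [-30, 0, 16]].
The requested entry is 256.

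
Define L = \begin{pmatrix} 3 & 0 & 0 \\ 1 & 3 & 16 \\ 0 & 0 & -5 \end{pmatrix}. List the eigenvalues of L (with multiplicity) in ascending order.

Characteristic polynomial: p(λ) = λ^3 - λ^2 - 21λ + 45 = (λ - 3)^2(λ + 5).
Roots (with multiplicity): -5, 3, 3.

-5, 3, 3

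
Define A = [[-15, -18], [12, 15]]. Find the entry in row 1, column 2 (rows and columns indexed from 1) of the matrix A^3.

Characteristic polynomial: μ^2 - 9 = (μ - 3)(μ + 3), so the eigenvalues are -3, 3.
μ=-3: eigenvector (3, -2).
μ=3: eigenvector (-1, 1).
P = [[3, -1], [-2, 1]], D = diag(-3, 3), P⁻¹ = [[1, 1], [2, 3]].
A³ = P·diag(-27, 27)·P⁻¹ = [[-135, -162], [108, 135]].
The requested entry is -162.

-162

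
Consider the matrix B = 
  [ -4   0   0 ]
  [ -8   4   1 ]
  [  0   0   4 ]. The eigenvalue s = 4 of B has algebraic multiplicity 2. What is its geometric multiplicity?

1

B − 4I = [[-8, 0, 0], [-8, 0, 1], [0, 0, 0]].
This matrix has rank 2, so its null space has dimension 3 − 2 = 1.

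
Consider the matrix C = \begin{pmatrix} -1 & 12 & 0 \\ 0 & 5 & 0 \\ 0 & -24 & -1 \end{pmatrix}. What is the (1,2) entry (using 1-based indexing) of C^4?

Characteristic polynomial: s^3 - 3s^2 - 9s - 5 = (s - 5)(s + 1)^2, so the eigenvalues are -1, -1, 5.
s=-1: eigenvector (1, 0, -2).
s=-1: eigenvector (-4, 0, 9).
s=5: eigenvector (2, 1, -4).
P = [[1, -4, 2], [0, 0, 1], [-2, 9, -4]], D = diag(-1, -1, 5), P⁻¹ = [[9, -2, 4], [2, 0, 1], [0, 1, 0]].
C⁴ = P·diag(1, 1, 625)·P⁻¹ = [[1, 1248, 0], [0, 625, 0], [0, -2496, 1]].
The requested entry is 1248.

1248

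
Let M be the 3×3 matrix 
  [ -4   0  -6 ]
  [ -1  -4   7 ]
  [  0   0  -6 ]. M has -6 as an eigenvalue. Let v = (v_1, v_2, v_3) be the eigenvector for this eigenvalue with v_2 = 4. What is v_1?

M + 6I = [[2, 0, -6], [-1, 2, 7], [0, 0, 0]].
Solving (M + 6I)v = 0 gives the eigenspace spanned by (-6, 4, -2).
With v_2 = 4, v = (-6, 4, -2), so v_1 = -6.

-6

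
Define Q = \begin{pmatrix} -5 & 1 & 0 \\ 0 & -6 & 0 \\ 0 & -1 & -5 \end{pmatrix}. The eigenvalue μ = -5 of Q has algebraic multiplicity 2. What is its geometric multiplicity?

2

Q + 5I = [[0, 1, 0], [0, -1, 0], [0, -1, 0]].
This matrix has rank 1, so its null space has dimension 3 − 1 = 2.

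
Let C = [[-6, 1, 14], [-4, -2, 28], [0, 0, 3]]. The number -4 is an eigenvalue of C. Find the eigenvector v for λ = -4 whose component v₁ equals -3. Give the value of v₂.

-6

C + 4I = [[-2, 1, 14], [-4, 2, 28], [0, 0, 7]].
Solving (C + 4I)v = 0 gives the eigenspace spanned by (-3, -6, 0).
With v₁ = -3, v = (-3, -6, 0), so v₂ = -6.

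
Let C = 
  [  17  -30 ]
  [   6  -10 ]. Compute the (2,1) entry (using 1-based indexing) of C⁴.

Characteristic polynomial: t^2 - 7t + 10 = (t - 5)(t - 2), so the eigenvalues are 2, 5.
t=5: eigenvector (-5, -2).
t=2: eigenvector (-2, -1).
P = [[-5, -2], [-2, -1]], D = diag(5, 2), P⁻¹ = [[-1, 2], [2, -5]].
C⁴ = P·diag(625, 16)·P⁻¹ = [[3061, -6090], [1218, -2420]].
The requested entry is 1218.

1218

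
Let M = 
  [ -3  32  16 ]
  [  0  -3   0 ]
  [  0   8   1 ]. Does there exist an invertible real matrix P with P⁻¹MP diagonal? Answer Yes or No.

Characteristic polynomial: p(t) = t^3 + 5t^2 + 3t - 9 = (t - 1)(t + 3)^2.
t = -3 has algebraic multiplicity 2; rank(M + 3I) = 1, so geometric multiplicity = 2.
Every eigenvalue has geometric = algebraic multiplicity, so M is diagonalizable.

Yes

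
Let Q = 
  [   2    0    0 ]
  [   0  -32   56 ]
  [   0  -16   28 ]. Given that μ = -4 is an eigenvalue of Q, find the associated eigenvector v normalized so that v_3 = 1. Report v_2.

Q + 4I = [[6, 0, 0], [0, -28, 56], [0, -16, 32]].
Solving (Q + 4I)v = 0 gives the eigenspace spanned by (0, 2, 1).
With v_3 = 1, v = (0, 2, 1), so v_2 = 2.

2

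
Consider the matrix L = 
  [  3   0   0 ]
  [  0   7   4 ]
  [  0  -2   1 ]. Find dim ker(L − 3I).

L − 3I = [[0, 0, 0], [0, 4, 4], [0, -2, -2]].
This matrix has rank 1, so its null space has dimension 3 − 1 = 2.

2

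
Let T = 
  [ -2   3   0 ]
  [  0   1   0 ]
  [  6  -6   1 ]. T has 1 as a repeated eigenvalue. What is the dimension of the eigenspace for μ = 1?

2

T − 1I = [[-3, 3, 0], [0, 0, 0], [6, -6, 0]].
This matrix has rank 1, so its null space has dimension 3 − 1 = 2.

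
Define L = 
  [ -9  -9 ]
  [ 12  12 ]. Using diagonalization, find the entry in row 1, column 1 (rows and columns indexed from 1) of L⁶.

Characteristic polynomial: s^2 - 3s = s(s - 3), so the eigenvalues are 0, 3.
s=0: eigenvector (1, -1).
s=3: eigenvector (-3, 4).
P = [[1, -3], [-1, 4]], D = diag(0, 3), P⁻¹ = [[4, 3], [1, 1]].
L⁶ = P·diag(0, 729)·P⁻¹ = [[-2187, -2187], [2916, 2916]].
The requested entry is -2187.

-2187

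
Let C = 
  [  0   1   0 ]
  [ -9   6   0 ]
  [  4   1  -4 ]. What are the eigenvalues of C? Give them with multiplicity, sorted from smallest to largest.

Characteristic polynomial: p(λ) = λ^3 - 2λ^2 - 15λ + 36 = (λ - 3)^2(λ + 4).
Roots (with multiplicity): -4, 3, 3.

-4, 3, 3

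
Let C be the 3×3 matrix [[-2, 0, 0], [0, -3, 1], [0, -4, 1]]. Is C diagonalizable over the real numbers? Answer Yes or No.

Characteristic polynomial: p(λ) = λ^3 + 4λ^2 + 5λ + 2 = (λ + 1)^2(λ + 2).
λ = -1 has algebraic multiplicity 2; rank(C + 1I) = 2, so geometric multiplicity = 1.
Geometric multiplicity < algebraic multiplicity, so C is not diagonalizable.

No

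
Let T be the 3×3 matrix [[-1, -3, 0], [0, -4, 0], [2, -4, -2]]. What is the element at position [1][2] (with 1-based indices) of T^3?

Characteristic polynomial: s^3 + 7s^2 + 14s + 8 = (s + 1)(s + 2)(s + 4), so the eigenvalues are -4, -2, -1.
s=-1: eigenvector (1, 0, 2).
s=-4: eigenvector (1, 1, 1).
s=-2: eigenvector (0, 0, 1).
P = [[1, 1, 0], [0, 1, 0], [2, 1, 1]], D = diag(-1, -4, -2), P⁻¹ = [[1, -1, 0], [0, 1, 0], [-2, 1, 1]].
T³ = P·diag(-1, -64, -8)·P⁻¹ = [[-1, -63, 0], [0, -64, 0], [14, -70, -8]].
The requested entry is -63.

-63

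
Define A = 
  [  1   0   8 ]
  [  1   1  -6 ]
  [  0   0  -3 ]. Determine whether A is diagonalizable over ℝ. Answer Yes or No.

No

Characteristic polynomial: p(λ) = λ^3 + λ^2 - 5λ + 3 = (λ - 1)^2(λ + 3).
λ = 1 has algebraic multiplicity 2; rank(A − 1I) = 2, so geometric multiplicity = 1.
Geometric multiplicity < algebraic multiplicity, so A is not diagonalizable.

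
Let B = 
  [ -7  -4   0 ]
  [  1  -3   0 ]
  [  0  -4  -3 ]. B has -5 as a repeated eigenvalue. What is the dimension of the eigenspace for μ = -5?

1

B + 5I = [[-2, -4, 0], [1, 2, 0], [0, -4, 2]].
This matrix has rank 2, so its null space has dimension 3 − 2 = 1.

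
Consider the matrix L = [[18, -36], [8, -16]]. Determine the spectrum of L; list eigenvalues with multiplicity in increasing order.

0, 2

Characteristic polynomial: p(λ) = λ^2 - 2λ = λ(λ - 2).
Roots (with multiplicity): 0, 2.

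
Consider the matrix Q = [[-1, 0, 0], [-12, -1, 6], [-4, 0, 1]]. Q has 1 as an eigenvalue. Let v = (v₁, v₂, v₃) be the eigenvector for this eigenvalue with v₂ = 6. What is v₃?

Q − 1I = [[-2, 0, 0], [-12, -2, 6], [-4, 0, 0]].
Solving (Q − 1I)v = 0 gives the eigenspace spanned by (0, 6, 2).
With v₂ = 6, v = (0, 6, 2), so v₃ = 2.

2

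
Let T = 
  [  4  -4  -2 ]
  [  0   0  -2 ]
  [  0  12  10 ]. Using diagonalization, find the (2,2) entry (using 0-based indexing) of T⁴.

Characteristic polynomial: r^3 - 14r^2 + 64r - 96 = (r - 6)(r - 4)^2, so the eigenvalues are 4, 4, 6.
r=4: eigenvector (1, 0, 0).
r=4: eigenvector (0, 1, -2).
r=6: eigenvector (-1, -1, 3).
P = [[1, 0, -1], [0, 1, -1], [0, -2, 3]], D = diag(4, 4, 6), P⁻¹ = [[1, 2, 1], [0, 3, 1], [0, 2, 1]].
T⁴ = P·diag(256, 256, 1296)·P⁻¹ = [[256, -2080, -1040], [0, -1824, -1040], [0, 6240, 3376]].
The requested entry is 3376.

3376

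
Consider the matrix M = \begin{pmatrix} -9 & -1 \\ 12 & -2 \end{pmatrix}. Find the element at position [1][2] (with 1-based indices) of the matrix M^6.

Characteristic polynomial: λ^2 + 11λ + 30 = (λ + 5)(λ + 6), so the eigenvalues are -6, -5.
λ=-6: eigenvector (1, -3).
λ=-5: eigenvector (-1, 4).
P = [[1, -1], [-3, 4]], D = diag(-6, -5), P⁻¹ = [[4, 1], [3, 1]].
M⁶ = P·diag(46656, 15625)·P⁻¹ = [[139749, 31031], [-372372, -77468]].
The requested entry is 31031.

31031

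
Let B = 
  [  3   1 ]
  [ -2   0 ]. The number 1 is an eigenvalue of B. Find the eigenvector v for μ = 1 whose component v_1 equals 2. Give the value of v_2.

B − 1I = [[2, 1], [-2, -1]].
Solving (B − 1I)v = 0 gives the eigenspace spanned by (2, -4).
With v_1 = 2, v = (2, -4), so v_2 = -4.

-4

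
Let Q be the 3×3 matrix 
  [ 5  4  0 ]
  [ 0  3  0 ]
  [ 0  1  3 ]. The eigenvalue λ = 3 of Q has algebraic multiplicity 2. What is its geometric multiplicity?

Q − 3I = [[2, 4, 0], [0, 0, 0], [0, 1, 0]].
This matrix has rank 2, so its null space has dimension 3 − 2 = 1.

1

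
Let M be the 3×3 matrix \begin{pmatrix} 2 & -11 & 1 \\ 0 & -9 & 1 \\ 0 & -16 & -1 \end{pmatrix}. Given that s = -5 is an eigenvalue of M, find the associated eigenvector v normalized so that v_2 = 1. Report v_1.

M + 5I = [[7, -11, 1], [0, -4, 1], [0, -16, 4]].
Solving (M + 5I)v = 0 gives the eigenspace spanned by (1, 1, 4).
With v_2 = 1, v = (1, 1, 4), so v_1 = 1.

1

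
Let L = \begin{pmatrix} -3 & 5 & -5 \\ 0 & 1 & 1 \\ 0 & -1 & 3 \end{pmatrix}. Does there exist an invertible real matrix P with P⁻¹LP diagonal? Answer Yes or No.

No

Characteristic polynomial: p(r) = r^3 - r^2 - 8r + 12 = (r - 2)^2(r + 3).
r = 2 has algebraic multiplicity 2; rank(L − 2I) = 2, so geometric multiplicity = 1.
Geometric multiplicity < algebraic multiplicity, so L is not diagonalizable.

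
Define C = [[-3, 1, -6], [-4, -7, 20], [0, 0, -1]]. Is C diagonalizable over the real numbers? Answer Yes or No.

Characteristic polynomial: p(s) = s^3 + 11s^2 + 35s + 25 = (s + 1)(s + 5)^2.
s = -5 has algebraic multiplicity 2; rank(C + 5I) = 2, so geometric multiplicity = 1.
Geometric multiplicity < algebraic multiplicity, so C is not diagonalizable.

No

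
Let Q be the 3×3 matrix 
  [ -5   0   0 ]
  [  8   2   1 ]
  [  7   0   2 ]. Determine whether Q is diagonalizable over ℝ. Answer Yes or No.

Characteristic polynomial: p(t) = t^3 + t^2 - 16t + 20 = (t - 2)^2(t + 5).
t = 2 has algebraic multiplicity 2; rank(Q − 2I) = 2, so geometric multiplicity = 1.
Geometric multiplicity < algebraic multiplicity, so Q is not diagonalizable.

No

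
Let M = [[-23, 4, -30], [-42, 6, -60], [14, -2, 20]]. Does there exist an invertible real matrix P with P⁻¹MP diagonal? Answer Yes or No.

Yes

Characteristic polynomial: p(t) = t^3 - 3t^2 - 10t = t(t - 5)(t + 2).
All 3 eigenvalues are distinct, so M is diagonalizable.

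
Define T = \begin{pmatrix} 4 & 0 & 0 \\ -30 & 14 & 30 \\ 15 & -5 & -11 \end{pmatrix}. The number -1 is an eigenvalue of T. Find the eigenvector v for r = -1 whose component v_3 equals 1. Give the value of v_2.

T + 1I = [[5, 0, 0], [-30, 15, 30], [15, -5, -10]].
Solving (T + 1I)v = 0 gives the eigenspace spanned by (0, -2, 1).
With v_3 = 1, v = (0, -2, 1), so v_2 = -2.

-2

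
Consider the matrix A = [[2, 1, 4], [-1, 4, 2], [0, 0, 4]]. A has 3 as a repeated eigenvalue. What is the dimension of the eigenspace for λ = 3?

1

A − 3I = [[-1, 1, 4], [-1, 1, 2], [0, 0, 1]].
This matrix has rank 2, so its null space has dimension 3 − 2 = 1.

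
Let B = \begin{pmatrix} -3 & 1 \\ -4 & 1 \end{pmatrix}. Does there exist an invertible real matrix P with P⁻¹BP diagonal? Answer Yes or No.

No

Characteristic polynomial: p(t) = t^2 + 2t + 1 = (t + 1)^2.
t = -1 has algebraic multiplicity 2; rank(B + 1I) = 1, so geometric multiplicity = 1.
Geometric multiplicity < algebraic multiplicity, so B is not diagonalizable.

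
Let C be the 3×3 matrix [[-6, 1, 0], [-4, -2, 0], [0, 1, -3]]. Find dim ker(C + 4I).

C + 4I = [[-2, 1, 0], [-4, 2, 0], [0, 1, 1]].
This matrix has rank 2, so its null space has dimension 3 − 2 = 1.

1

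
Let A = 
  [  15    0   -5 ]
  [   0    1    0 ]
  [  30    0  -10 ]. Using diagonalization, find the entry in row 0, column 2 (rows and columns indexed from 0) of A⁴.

Characteristic polynomial: r^3 - 6r^2 + 5r = r(r - 5)(r - 1), so the eigenvalues are 0, 1, 5.
r=5: eigenvector (1, 0, 2).
r=1: eigenvector (0, 1, 0).
r=0: eigenvector (1, 0, 3).
P = [[1, 0, 1], [0, 1, 0], [2, 0, 3]], D = diag(5, 1, 0), P⁻¹ = [[3, 0, -1], [0, 1, 0], [-2, 0, 1]].
A⁴ = P·diag(625, 1, 0)·P⁻¹ = [[1875, 0, -625], [0, 1, 0], [3750, 0, -1250]].
The requested entry is -625.

-625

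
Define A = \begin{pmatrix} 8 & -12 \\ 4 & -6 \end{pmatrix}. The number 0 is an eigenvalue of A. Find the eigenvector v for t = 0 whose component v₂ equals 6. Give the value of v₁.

9

A = [[8, -12], [4, -6]].
Solving (A)v = 0 gives the eigenspace spanned by (9, 6).
With v₂ = 6, v = (9, 6), so v₁ = 9.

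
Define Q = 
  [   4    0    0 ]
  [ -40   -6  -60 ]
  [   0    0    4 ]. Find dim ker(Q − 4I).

2

Q − 4I = [[0, 0, 0], [-40, -10, -60], [0, 0, 0]].
This matrix has rank 1, so its null space has dimension 3 − 1 = 2.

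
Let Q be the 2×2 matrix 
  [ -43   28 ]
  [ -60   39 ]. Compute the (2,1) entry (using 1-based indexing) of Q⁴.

Characteristic polynomial: μ^2 + 4μ + 3 = (μ + 1)(μ + 3), so the eigenvalues are -3, -1.
μ=-3: eigenvector (7, 10).
μ=-1: eigenvector (-2, -3).
P = [[7, -2], [10, -3]], D = diag(-3, -1), P⁻¹ = [[3, -2], [10, -7]].
Q⁴ = P·diag(81, 1)·P⁻¹ = [[1681, -1120], [2400, -1599]].
The requested entry is 2400.

2400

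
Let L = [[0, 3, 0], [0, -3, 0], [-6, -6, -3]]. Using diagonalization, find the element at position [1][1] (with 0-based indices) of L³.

-27

Characteristic polynomial: μ^3 + 6μ^2 + 9μ = μ(μ + 3)^2, so the eigenvalues are -3, -3, 0.
μ=0: eigenvector (1, 0, -2).
μ=-3: eigenvector (-1, 1, 2).
μ=-3: eigenvector (0, 0, 1).
P = [[1, -1, 0], [0, 1, 0], [-2, 2, 1]], D = diag(0, -3, -3), P⁻¹ = [[1, 1, 0], [0, 1, 0], [2, 0, 1]].
L³ = P·diag(0, -27, -27)·P⁻¹ = [[0, 27, 0], [0, -27, 0], [-54, -54, -27]].
The requested entry is -27.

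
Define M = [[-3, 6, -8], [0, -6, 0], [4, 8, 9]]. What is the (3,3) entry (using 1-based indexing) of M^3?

Characteristic polynomial: t^3 - 31t + 30 = (t - 5)(t - 1)(t + 6), so the eigenvalues are -6, 1, 5.
t=5: eigenvector (1, 0, -1).
t=-6: eigenvector (-2, 1, 0).
t=1: eigenvector (2, 0, -1).
P = [[1, -2, 2], [0, 1, 0], [-1, 0, -1]], D = diag(5, -6, 1), P⁻¹ = [[-1, -2, -2], [0, 1, 0], [1, 2, 1]].
M³ = P·diag(125, -216, 1)·P⁻¹ = [[-123, 186, -248], [0, -216, 0], [124, 248, 249]].
The requested entry is 249.

249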